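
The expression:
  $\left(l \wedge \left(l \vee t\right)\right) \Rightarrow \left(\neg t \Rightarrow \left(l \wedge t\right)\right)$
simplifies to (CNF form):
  $t \vee \neg l$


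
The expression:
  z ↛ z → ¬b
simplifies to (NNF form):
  True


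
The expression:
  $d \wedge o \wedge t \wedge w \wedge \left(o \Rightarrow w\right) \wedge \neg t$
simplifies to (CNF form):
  $\text{False}$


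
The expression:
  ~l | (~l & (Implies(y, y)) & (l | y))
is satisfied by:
  {l: False}


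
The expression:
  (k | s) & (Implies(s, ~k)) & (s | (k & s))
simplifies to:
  s & ~k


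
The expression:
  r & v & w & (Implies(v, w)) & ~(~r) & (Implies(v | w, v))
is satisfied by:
  {r: True, w: True, v: True}


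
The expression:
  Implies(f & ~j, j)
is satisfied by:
  {j: True, f: False}
  {f: False, j: False}
  {f: True, j: True}


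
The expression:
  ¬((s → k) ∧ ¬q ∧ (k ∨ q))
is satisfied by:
  {q: True, k: False}
  {k: False, q: False}
  {k: True, q: True}


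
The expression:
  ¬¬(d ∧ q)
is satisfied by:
  {d: True, q: True}


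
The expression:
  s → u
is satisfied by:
  {u: True, s: False}
  {s: False, u: False}
  {s: True, u: True}


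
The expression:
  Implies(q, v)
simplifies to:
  v | ~q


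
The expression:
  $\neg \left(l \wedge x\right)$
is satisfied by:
  {l: False, x: False}
  {x: True, l: False}
  {l: True, x: False}


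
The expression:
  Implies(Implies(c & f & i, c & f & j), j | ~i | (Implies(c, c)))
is always true.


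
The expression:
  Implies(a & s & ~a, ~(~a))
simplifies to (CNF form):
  True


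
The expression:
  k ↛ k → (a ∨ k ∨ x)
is always true.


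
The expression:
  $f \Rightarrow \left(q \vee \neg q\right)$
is always true.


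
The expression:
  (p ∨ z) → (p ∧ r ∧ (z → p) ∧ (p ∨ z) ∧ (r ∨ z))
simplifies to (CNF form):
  (p ∨ ¬p) ∧ (p ∨ ¬z) ∧ (r ∨ ¬p) ∧ (r ∨ ¬z)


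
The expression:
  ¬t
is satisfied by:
  {t: False}


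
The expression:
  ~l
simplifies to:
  ~l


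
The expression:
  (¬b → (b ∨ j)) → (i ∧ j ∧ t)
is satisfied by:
  {t: True, i: True, j: False, b: False}
  {t: True, i: False, j: False, b: False}
  {i: True, b: False, t: False, j: False}
  {b: False, i: False, t: False, j: False}
  {j: True, t: True, i: True, b: False}
  {b: True, j: True, t: True, i: True}


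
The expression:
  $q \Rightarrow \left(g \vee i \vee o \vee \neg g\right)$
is always true.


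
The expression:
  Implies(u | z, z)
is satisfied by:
  {z: True, u: False}
  {u: False, z: False}
  {u: True, z: True}


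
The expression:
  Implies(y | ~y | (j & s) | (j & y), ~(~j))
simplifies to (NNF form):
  j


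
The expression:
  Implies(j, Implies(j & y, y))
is always true.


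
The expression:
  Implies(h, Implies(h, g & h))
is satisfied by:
  {g: True, h: False}
  {h: False, g: False}
  {h: True, g: True}


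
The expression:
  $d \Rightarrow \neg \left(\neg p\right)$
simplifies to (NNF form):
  $p \vee \neg d$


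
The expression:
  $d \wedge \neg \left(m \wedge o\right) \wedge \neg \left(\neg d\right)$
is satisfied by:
  {d: True, m: False, o: False}
  {o: True, d: True, m: False}
  {m: True, d: True, o: False}


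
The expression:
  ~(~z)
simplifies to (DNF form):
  z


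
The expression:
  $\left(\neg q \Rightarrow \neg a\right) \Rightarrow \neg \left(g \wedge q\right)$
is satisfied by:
  {g: False, q: False}
  {q: True, g: False}
  {g: True, q: False}


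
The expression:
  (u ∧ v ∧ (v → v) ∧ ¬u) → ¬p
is always true.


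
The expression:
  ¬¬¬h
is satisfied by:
  {h: False}


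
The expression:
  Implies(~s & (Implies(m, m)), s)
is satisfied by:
  {s: True}


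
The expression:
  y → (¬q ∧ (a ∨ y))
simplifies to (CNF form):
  ¬q ∨ ¬y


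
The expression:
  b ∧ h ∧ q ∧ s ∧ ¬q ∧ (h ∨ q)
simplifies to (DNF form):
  False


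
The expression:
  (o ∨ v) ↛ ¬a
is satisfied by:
  {o: True, v: True, a: True}
  {o: True, a: True, v: False}
  {v: True, a: True, o: False}


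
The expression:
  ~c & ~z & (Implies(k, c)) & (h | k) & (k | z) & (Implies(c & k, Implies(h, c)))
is never true.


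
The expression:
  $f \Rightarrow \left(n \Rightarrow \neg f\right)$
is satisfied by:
  {n: False, f: False}
  {f: True, n: False}
  {n: True, f: False}


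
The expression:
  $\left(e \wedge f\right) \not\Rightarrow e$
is never true.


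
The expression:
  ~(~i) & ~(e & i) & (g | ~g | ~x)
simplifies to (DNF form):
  i & ~e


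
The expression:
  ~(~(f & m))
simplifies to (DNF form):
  f & m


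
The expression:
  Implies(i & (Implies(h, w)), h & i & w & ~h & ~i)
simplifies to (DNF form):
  ~i | (h & ~w)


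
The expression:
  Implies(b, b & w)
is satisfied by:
  {w: True, b: False}
  {b: False, w: False}
  {b: True, w: True}


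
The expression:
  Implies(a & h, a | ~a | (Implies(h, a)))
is always true.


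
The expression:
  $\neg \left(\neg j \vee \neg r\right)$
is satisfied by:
  {r: True, j: True}


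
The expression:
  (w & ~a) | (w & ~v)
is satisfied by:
  {w: True, v: False, a: False}
  {a: True, w: True, v: False}
  {v: True, w: True, a: False}


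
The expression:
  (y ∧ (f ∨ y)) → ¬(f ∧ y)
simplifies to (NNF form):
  ¬f ∨ ¬y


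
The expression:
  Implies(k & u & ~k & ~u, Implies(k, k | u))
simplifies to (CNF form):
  True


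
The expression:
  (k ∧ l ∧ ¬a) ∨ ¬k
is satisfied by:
  {l: True, a: False, k: False}
  {a: False, k: False, l: False}
  {l: True, a: True, k: False}
  {a: True, l: False, k: False}
  {k: True, l: True, a: False}


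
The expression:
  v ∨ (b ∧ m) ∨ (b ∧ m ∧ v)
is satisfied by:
  {b: True, v: True, m: True}
  {b: True, v: True, m: False}
  {v: True, m: True, b: False}
  {v: True, m: False, b: False}
  {b: True, m: True, v: False}


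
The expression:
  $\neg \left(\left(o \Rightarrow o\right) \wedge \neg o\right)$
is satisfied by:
  {o: True}


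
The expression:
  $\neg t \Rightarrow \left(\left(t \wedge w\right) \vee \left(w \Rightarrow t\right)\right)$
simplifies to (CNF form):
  $t \vee \neg w$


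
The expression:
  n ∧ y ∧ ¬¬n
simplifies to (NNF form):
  n ∧ y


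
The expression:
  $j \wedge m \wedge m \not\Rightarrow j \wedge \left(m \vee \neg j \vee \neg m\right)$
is never true.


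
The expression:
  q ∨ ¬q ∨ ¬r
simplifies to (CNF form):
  True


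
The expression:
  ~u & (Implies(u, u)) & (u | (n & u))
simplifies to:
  False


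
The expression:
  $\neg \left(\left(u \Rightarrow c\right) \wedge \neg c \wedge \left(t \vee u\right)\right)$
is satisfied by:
  {c: True, u: True, t: False}
  {c: True, u: False, t: False}
  {u: True, c: False, t: False}
  {c: False, u: False, t: False}
  {c: True, t: True, u: True}
  {c: True, t: True, u: False}
  {t: True, u: True, c: False}


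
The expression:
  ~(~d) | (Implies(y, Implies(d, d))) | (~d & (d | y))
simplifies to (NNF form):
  True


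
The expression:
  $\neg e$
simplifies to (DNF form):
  $\neg e$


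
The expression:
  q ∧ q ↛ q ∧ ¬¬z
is never true.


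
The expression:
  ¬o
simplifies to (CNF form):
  ¬o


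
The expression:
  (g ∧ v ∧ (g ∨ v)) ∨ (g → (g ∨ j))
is always true.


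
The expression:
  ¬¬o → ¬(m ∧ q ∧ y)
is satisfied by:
  {o: False, m: False, q: False, y: False}
  {y: True, o: False, m: False, q: False}
  {q: True, o: False, m: False, y: False}
  {y: True, q: True, o: False, m: False}
  {m: True, y: False, o: False, q: False}
  {y: True, m: True, o: False, q: False}
  {q: True, m: True, y: False, o: False}
  {y: True, q: True, m: True, o: False}
  {o: True, q: False, m: False, y: False}
  {y: True, o: True, q: False, m: False}
  {q: True, o: True, y: False, m: False}
  {y: True, q: True, o: True, m: False}
  {m: True, o: True, q: False, y: False}
  {y: True, m: True, o: True, q: False}
  {q: True, m: True, o: True, y: False}


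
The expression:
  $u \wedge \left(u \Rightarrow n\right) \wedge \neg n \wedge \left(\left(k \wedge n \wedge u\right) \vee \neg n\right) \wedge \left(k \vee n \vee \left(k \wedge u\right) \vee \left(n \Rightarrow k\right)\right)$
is never true.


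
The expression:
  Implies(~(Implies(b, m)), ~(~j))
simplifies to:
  j | m | ~b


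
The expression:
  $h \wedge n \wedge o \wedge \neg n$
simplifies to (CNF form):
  $\text{False}$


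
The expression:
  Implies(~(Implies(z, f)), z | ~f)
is always true.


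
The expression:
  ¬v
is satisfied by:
  {v: False}


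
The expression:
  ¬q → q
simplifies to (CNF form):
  q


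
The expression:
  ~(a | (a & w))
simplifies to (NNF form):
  ~a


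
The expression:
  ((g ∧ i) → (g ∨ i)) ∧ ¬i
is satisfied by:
  {i: False}


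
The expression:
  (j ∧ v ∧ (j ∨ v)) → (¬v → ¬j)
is always true.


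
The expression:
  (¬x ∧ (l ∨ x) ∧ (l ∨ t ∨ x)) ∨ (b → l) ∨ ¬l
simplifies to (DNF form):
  True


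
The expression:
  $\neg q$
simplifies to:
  $\neg q$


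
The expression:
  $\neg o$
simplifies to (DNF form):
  $\neg o$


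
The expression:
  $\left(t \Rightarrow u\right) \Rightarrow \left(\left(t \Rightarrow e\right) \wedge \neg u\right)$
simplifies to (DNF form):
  $\neg u$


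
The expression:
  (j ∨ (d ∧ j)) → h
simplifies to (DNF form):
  h ∨ ¬j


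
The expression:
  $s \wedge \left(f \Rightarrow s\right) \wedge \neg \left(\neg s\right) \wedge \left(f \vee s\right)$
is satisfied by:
  {s: True}


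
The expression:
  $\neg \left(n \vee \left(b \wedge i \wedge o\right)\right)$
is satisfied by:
  {n: False, o: False, b: False, i: False}
  {i: True, n: False, o: False, b: False}
  {b: True, n: False, o: False, i: False}
  {i: True, b: True, n: False, o: False}
  {o: True, i: False, n: False, b: False}
  {i: True, o: True, n: False, b: False}
  {b: True, o: True, i: False, n: False}


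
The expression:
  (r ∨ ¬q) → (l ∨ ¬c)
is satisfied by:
  {l: True, q: True, c: False, r: False}
  {l: True, q: False, c: False, r: False}
  {r: True, l: True, q: True, c: False}
  {r: True, l: True, q: False, c: False}
  {q: True, r: False, c: False, l: False}
  {q: False, r: False, c: False, l: False}
  {r: True, q: True, c: False, l: False}
  {r: True, q: False, c: False, l: False}
  {l: True, c: True, q: True, r: False}
  {l: True, c: True, q: False, r: False}
  {r: True, l: True, c: True, q: True}
  {r: True, l: True, c: True, q: False}
  {c: True, q: True, r: False, l: False}


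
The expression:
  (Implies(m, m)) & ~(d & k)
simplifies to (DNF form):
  ~d | ~k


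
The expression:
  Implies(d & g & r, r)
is always true.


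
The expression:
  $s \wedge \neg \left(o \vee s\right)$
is never true.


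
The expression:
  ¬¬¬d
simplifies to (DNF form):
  ¬d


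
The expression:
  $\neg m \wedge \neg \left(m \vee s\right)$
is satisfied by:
  {s: False, m: False}


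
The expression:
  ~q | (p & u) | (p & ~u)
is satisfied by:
  {p: True, q: False}
  {q: False, p: False}
  {q: True, p: True}


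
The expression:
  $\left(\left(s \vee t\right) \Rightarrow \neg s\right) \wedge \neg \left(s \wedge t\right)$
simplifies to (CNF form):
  $\neg s$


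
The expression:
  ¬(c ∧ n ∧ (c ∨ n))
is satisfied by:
  {c: False, n: False}
  {n: True, c: False}
  {c: True, n: False}


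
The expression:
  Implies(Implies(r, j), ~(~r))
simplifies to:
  r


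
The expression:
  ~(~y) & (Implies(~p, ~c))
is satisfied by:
  {p: True, y: True, c: False}
  {y: True, c: False, p: False}
  {p: True, c: True, y: True}


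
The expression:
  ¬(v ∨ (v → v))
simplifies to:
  False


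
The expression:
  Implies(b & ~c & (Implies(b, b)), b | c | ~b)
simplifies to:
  True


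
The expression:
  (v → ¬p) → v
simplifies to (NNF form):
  v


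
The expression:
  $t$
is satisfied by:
  {t: True}


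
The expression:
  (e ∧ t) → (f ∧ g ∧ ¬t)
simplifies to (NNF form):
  ¬e ∨ ¬t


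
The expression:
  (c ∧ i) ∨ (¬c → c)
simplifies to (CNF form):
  c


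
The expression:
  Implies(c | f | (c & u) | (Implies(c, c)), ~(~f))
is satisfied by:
  {f: True}


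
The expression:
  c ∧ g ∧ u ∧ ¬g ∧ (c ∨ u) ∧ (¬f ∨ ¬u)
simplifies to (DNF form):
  False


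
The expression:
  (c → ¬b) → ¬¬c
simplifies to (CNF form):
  c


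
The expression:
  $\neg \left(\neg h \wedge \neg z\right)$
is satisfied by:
  {z: True, h: True}
  {z: True, h: False}
  {h: True, z: False}


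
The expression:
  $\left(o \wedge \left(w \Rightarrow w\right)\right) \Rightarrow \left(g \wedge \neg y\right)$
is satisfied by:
  {g: True, o: False, y: False}
  {g: False, o: False, y: False}
  {y: True, g: True, o: False}
  {y: True, g: False, o: False}
  {o: True, g: True, y: False}


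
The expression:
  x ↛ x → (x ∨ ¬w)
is always true.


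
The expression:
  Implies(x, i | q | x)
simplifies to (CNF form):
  True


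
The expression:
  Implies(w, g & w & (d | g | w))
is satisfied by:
  {g: True, w: False}
  {w: False, g: False}
  {w: True, g: True}


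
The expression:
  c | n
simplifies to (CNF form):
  c | n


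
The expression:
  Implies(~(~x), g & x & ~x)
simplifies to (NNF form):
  ~x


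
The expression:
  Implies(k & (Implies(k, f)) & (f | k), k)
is always true.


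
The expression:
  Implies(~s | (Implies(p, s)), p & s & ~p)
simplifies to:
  False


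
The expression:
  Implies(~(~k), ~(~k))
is always true.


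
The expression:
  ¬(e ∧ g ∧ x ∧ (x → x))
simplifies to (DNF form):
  ¬e ∨ ¬g ∨ ¬x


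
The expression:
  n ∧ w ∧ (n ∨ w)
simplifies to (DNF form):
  n ∧ w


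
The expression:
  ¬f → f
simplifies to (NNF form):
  f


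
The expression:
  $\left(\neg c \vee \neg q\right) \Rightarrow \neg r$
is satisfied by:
  {c: True, q: True, r: False}
  {c: True, q: False, r: False}
  {q: True, c: False, r: False}
  {c: False, q: False, r: False}
  {r: True, c: True, q: True}


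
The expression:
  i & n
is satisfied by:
  {i: True, n: True}


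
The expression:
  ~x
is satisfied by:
  {x: False}


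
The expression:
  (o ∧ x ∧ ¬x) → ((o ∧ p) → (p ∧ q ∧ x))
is always true.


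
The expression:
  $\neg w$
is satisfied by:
  {w: False}


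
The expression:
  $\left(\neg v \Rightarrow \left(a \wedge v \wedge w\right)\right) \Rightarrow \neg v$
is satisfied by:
  {v: False}


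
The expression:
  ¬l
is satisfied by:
  {l: False}


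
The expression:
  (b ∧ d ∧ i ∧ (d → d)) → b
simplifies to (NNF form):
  True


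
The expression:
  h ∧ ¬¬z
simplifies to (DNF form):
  h ∧ z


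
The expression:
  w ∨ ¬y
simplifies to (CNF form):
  w ∨ ¬y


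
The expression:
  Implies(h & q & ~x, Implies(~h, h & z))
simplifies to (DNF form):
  True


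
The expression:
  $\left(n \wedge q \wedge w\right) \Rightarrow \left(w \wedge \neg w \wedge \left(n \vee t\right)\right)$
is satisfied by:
  {w: False, q: False, n: False}
  {n: True, w: False, q: False}
  {q: True, w: False, n: False}
  {n: True, q: True, w: False}
  {w: True, n: False, q: False}
  {n: True, w: True, q: False}
  {q: True, w: True, n: False}


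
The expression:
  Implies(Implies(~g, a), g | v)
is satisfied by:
  {v: True, g: True, a: False}
  {v: True, g: False, a: False}
  {g: True, v: False, a: False}
  {v: False, g: False, a: False}
  {a: True, v: True, g: True}
  {a: True, v: True, g: False}
  {a: True, g: True, v: False}


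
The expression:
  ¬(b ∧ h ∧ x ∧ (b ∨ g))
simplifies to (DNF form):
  ¬b ∨ ¬h ∨ ¬x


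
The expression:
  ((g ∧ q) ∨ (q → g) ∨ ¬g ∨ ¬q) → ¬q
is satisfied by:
  {q: False}


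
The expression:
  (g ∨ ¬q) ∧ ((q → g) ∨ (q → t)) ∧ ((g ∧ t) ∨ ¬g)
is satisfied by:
  {t: True, q: False, g: False}
  {t: False, q: False, g: False}
  {g: True, t: True, q: False}
  {g: True, q: True, t: True}


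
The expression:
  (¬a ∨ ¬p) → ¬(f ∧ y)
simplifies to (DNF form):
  (a ∧ p) ∨ ¬f ∨ ¬y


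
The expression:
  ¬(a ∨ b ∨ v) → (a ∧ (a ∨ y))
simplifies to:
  a ∨ b ∨ v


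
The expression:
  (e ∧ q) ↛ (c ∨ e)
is never true.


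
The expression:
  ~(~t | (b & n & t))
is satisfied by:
  {t: True, n: False, b: False}
  {t: True, b: True, n: False}
  {t: True, n: True, b: False}


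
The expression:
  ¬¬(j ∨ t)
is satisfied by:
  {t: True, j: True}
  {t: True, j: False}
  {j: True, t: False}


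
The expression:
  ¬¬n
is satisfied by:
  {n: True}


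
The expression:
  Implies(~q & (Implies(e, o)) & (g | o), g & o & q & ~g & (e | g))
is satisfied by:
  {q: True, e: True, o: False, g: False}
  {q: True, o: False, g: False, e: False}
  {q: True, e: True, g: True, o: False}
  {q: True, g: True, o: False, e: False}
  {q: True, e: True, o: True, g: False}
  {q: True, o: True, g: False, e: False}
  {q: True, e: True, g: True, o: True}
  {q: True, g: True, o: True, e: False}
  {e: True, o: False, g: False, q: False}
  {e: False, o: False, g: False, q: False}
  {e: True, g: True, o: False, q: False}


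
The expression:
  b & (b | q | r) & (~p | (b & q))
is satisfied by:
  {q: True, b: True, p: False}
  {b: True, p: False, q: False}
  {q: True, p: True, b: True}


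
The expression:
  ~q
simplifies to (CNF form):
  ~q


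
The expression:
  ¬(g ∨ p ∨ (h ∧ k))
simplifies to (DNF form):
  (¬g ∧ ¬h ∧ ¬p) ∨ (¬g ∧ ¬k ∧ ¬p)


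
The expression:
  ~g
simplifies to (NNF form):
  ~g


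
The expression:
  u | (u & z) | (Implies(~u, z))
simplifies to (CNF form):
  u | z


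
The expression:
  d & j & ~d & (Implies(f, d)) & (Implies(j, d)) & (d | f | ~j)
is never true.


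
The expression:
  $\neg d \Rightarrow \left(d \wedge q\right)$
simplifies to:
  $d$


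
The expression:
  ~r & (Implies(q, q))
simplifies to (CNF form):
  ~r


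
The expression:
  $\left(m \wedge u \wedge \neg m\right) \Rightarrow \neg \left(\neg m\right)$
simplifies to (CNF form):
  $\text{True}$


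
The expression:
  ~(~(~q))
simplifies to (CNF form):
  ~q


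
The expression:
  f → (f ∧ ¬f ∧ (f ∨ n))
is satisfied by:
  {f: False}


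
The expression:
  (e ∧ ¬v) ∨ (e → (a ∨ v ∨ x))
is always true.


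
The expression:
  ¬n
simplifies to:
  ¬n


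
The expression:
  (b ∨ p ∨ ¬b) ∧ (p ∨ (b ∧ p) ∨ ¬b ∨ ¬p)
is always true.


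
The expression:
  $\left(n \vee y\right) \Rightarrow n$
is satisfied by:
  {n: True, y: False}
  {y: False, n: False}
  {y: True, n: True}


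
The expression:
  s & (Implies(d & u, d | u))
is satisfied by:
  {s: True}


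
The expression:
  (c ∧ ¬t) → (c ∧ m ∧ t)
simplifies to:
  t ∨ ¬c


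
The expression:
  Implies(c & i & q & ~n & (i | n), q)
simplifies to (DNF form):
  True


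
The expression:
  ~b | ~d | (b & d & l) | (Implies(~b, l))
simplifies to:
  True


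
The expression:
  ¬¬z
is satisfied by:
  {z: True}


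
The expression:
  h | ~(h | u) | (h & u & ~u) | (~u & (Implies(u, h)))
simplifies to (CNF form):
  h | ~u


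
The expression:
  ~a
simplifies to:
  ~a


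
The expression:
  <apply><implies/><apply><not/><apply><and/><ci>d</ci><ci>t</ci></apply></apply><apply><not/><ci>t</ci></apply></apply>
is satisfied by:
  {d: True, t: False}
  {t: False, d: False}
  {t: True, d: True}


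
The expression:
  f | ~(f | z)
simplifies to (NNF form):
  f | ~z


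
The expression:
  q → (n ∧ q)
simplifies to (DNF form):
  n ∨ ¬q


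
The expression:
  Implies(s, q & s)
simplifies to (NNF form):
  q | ~s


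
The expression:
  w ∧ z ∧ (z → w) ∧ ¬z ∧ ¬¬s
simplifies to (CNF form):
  False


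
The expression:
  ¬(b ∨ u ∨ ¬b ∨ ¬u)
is never true.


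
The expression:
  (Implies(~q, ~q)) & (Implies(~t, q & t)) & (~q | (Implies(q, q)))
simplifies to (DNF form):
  t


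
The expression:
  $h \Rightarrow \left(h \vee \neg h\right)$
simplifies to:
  $\text{True}$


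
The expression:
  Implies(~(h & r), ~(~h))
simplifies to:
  h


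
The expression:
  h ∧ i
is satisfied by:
  {h: True, i: True}


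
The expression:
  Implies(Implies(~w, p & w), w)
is always true.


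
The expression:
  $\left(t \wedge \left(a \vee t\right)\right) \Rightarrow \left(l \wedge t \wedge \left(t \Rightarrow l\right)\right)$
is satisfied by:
  {l: True, t: False}
  {t: False, l: False}
  {t: True, l: True}


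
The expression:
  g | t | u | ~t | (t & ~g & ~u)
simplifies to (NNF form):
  True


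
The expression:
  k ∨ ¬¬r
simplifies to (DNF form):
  k ∨ r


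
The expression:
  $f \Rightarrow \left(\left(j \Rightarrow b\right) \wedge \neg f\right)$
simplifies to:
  $\neg f$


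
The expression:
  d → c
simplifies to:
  c ∨ ¬d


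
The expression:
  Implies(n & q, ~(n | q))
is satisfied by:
  {q: False, n: False}
  {n: True, q: False}
  {q: True, n: False}


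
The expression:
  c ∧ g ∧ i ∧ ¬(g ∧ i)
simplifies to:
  False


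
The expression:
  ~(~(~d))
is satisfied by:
  {d: False}


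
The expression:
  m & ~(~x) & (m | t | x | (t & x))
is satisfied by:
  {m: True, x: True}


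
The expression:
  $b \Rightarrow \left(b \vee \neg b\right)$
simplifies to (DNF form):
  $\text{True}$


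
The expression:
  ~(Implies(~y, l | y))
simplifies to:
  ~l & ~y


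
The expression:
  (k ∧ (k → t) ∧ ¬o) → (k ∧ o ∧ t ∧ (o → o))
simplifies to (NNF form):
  o ∨ ¬k ∨ ¬t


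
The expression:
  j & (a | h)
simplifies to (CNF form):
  j & (a | h)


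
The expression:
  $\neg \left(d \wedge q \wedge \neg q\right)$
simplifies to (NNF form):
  $\text{True}$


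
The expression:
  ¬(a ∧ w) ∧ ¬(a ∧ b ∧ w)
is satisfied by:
  {w: False, a: False}
  {a: True, w: False}
  {w: True, a: False}


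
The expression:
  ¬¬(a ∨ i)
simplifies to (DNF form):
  a ∨ i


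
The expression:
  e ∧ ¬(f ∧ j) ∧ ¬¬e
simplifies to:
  e ∧ (¬f ∨ ¬j)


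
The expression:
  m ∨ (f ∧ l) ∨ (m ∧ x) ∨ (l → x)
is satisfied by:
  {x: True, m: True, f: True, l: False}
  {x: True, m: True, l: False, f: False}
  {x: True, f: True, l: False, m: False}
  {x: True, l: False, f: False, m: False}
  {m: True, f: True, l: False, x: False}
  {m: True, l: False, f: False, x: False}
  {f: True, m: False, l: False, x: False}
  {m: False, l: False, f: False, x: False}
  {m: True, x: True, l: True, f: True}
  {m: True, x: True, l: True, f: False}
  {x: True, l: True, f: True, m: False}
  {x: True, l: True, m: False, f: False}
  {f: True, l: True, m: True, x: False}
  {l: True, m: True, x: False, f: False}
  {l: True, f: True, x: False, m: False}


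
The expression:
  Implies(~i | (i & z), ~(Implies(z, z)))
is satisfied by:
  {i: True, z: False}


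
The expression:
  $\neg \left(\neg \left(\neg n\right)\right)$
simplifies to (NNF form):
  $\neg n$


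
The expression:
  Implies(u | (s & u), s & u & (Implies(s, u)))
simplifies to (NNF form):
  s | ~u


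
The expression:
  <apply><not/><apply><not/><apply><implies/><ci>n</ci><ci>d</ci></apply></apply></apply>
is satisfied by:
  {d: True, n: False}
  {n: False, d: False}
  {n: True, d: True}


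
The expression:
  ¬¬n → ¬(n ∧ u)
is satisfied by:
  {u: False, n: False}
  {n: True, u: False}
  {u: True, n: False}


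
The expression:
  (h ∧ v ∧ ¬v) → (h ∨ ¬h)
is always true.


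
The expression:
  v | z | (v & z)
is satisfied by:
  {z: True, v: True}
  {z: True, v: False}
  {v: True, z: False}


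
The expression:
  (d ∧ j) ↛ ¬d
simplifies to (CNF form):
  d ∧ j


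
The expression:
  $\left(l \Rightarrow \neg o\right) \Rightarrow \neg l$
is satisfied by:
  {o: True, l: False}
  {l: False, o: False}
  {l: True, o: True}


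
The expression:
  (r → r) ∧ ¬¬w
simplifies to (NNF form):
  w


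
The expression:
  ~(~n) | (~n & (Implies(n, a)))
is always true.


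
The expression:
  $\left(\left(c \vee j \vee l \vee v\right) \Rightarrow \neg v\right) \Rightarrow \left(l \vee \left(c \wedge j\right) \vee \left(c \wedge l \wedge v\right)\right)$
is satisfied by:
  {v: True, l: True, j: True, c: True}
  {v: True, l: True, j: True, c: False}
  {v: True, l: True, c: True, j: False}
  {v: True, l: True, c: False, j: False}
  {v: True, j: True, c: True, l: False}
  {v: True, j: True, c: False, l: False}
  {v: True, j: False, c: True, l: False}
  {v: True, j: False, c: False, l: False}
  {l: True, j: True, c: True, v: False}
  {l: True, j: True, c: False, v: False}
  {l: True, c: True, j: False, v: False}
  {l: True, c: False, j: False, v: False}
  {j: True, c: True, l: False, v: False}


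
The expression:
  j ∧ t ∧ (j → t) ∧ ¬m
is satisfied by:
  {t: True, j: True, m: False}


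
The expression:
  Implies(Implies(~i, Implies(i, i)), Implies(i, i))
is always true.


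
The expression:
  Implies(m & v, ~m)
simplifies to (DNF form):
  ~m | ~v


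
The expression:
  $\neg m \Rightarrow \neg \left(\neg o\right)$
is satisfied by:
  {o: True, m: True}
  {o: True, m: False}
  {m: True, o: False}


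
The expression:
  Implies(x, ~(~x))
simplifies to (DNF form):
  True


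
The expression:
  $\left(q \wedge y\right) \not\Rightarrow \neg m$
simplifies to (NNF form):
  $m \wedge q \wedge y$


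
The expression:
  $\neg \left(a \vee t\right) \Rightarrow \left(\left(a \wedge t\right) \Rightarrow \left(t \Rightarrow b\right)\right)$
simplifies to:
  $\text{True}$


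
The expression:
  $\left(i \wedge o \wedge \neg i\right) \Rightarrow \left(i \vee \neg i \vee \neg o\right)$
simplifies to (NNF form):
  $\text{True}$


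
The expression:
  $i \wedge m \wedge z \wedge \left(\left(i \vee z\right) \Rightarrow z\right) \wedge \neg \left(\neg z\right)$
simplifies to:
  $i \wedge m \wedge z$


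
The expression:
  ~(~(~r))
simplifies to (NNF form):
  ~r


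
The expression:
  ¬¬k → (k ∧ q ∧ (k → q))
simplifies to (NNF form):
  q ∨ ¬k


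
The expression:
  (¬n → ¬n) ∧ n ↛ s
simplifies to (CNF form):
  n ∧ ¬s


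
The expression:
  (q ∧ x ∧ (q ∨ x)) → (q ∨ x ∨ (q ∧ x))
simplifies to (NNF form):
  True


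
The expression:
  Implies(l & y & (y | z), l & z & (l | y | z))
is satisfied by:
  {z: True, l: False, y: False}
  {l: False, y: False, z: False}
  {y: True, z: True, l: False}
  {y: True, l: False, z: False}
  {z: True, l: True, y: False}
  {l: True, z: False, y: False}
  {y: True, l: True, z: True}


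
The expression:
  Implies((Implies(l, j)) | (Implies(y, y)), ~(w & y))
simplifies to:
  ~w | ~y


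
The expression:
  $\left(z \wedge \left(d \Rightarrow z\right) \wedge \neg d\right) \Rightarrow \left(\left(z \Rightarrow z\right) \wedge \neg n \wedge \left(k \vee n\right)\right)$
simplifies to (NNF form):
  $d \vee \left(k \wedge \neg n\right) \vee \neg z$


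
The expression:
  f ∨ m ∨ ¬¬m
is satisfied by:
  {m: True, f: True}
  {m: True, f: False}
  {f: True, m: False}


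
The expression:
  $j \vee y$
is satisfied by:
  {y: True, j: True}
  {y: True, j: False}
  {j: True, y: False}


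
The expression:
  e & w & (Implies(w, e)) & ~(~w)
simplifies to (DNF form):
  e & w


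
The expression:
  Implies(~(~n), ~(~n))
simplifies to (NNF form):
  True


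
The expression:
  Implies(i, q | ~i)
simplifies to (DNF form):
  q | ~i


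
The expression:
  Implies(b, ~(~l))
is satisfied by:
  {l: True, b: False}
  {b: False, l: False}
  {b: True, l: True}


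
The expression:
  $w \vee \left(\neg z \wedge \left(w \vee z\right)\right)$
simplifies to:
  $w$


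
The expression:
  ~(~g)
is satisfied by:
  {g: True}


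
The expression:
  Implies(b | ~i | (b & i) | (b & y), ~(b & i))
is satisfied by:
  {b: False, i: False}
  {i: True, b: False}
  {b: True, i: False}


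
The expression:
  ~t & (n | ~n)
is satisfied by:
  {t: False}


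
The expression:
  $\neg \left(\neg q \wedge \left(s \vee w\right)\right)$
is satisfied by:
  {q: True, s: False, w: False}
  {q: True, w: True, s: False}
  {q: True, s: True, w: False}
  {q: True, w: True, s: True}
  {w: False, s: False, q: False}


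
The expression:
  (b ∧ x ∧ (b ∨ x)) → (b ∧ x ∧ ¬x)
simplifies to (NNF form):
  ¬b ∨ ¬x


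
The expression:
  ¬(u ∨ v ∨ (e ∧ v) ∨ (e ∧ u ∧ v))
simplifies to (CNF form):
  ¬u ∧ ¬v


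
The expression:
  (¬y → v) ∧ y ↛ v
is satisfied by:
  {y: True, v: False}


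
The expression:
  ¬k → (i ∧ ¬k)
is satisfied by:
  {i: True, k: True}
  {i: True, k: False}
  {k: True, i: False}


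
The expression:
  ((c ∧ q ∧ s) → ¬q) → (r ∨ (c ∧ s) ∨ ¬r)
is always true.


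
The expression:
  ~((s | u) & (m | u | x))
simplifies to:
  ~u & (~m | ~s) & (~s | ~x)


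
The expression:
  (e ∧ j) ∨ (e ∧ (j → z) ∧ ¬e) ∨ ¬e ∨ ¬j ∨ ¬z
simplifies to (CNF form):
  True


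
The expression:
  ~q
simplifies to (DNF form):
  ~q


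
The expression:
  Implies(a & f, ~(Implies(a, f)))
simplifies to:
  ~a | ~f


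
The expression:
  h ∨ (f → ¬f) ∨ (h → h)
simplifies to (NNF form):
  True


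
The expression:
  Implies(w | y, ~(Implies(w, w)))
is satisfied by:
  {y: False, w: False}


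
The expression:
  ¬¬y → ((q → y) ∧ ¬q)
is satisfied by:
  {q: False, y: False}
  {y: True, q: False}
  {q: True, y: False}


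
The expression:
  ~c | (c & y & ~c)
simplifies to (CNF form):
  ~c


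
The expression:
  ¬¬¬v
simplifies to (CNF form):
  ¬v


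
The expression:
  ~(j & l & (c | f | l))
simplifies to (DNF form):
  ~j | ~l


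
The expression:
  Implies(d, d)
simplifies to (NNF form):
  True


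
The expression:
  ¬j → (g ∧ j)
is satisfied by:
  {j: True}


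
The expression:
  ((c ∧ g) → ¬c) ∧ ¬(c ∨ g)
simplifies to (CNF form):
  ¬c ∧ ¬g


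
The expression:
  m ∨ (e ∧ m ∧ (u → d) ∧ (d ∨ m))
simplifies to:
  m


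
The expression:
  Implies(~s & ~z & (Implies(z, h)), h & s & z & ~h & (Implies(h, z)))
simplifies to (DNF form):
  s | z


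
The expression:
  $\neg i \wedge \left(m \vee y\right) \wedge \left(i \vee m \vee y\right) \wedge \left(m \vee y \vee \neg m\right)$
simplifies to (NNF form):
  $\neg i \wedge \left(m \vee y\right)$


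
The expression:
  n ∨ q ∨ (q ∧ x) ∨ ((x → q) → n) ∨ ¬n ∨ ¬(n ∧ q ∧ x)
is always true.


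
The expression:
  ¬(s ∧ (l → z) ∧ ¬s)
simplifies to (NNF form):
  True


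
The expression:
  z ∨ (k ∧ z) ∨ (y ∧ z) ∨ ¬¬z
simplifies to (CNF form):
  z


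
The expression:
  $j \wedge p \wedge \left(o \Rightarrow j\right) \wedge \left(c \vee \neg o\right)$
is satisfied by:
  {c: True, j: True, p: True, o: False}
  {j: True, p: True, c: False, o: False}
  {c: True, o: True, j: True, p: True}


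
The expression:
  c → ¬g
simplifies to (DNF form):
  ¬c ∨ ¬g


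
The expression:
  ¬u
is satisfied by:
  {u: False}


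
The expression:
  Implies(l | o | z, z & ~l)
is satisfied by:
  {z: True, l: False, o: False}
  {l: False, o: False, z: False}
  {z: True, o: True, l: False}


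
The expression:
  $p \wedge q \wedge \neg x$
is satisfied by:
  {p: True, q: True, x: False}


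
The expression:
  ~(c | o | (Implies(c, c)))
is never true.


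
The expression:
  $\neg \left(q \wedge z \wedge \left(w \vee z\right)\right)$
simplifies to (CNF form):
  $\neg q \vee \neg z$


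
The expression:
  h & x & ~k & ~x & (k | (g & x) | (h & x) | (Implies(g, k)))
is never true.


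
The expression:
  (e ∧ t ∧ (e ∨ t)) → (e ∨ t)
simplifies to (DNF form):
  True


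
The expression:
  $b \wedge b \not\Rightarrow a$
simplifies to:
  $b \wedge \neg a$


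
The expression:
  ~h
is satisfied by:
  {h: False}


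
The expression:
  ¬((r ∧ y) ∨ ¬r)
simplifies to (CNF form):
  r ∧ ¬y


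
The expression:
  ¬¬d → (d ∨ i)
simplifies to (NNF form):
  True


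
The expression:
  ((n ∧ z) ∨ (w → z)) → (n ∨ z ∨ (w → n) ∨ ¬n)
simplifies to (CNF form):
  True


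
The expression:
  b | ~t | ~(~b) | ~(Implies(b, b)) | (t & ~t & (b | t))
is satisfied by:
  {b: True, t: False}
  {t: False, b: False}
  {t: True, b: True}


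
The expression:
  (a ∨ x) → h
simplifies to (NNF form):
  h ∨ (¬a ∧ ¬x)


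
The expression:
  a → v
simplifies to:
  v ∨ ¬a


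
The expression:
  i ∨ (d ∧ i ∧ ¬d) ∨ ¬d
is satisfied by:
  {i: True, d: False}
  {d: False, i: False}
  {d: True, i: True}


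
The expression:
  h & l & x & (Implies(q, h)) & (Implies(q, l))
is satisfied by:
  {h: True, x: True, l: True}


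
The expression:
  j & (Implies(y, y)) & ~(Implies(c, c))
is never true.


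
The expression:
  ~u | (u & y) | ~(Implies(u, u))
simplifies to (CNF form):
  y | ~u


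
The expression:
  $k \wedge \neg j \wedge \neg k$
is never true.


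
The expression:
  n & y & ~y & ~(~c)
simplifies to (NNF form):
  False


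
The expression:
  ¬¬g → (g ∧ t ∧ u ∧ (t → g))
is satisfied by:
  {u: True, t: True, g: False}
  {u: True, t: False, g: False}
  {t: True, u: False, g: False}
  {u: False, t: False, g: False}
  {u: True, g: True, t: True}


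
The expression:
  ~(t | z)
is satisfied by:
  {z: False, t: False}


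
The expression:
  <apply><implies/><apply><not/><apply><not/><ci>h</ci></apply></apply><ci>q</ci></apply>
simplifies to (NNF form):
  <apply><or/><ci>q</ci><apply><not/><ci>h</ci></apply></apply>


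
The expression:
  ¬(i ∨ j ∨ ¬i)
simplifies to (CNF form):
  False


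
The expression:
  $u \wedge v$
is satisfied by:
  {u: True, v: True}


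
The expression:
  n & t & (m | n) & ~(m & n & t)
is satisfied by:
  {t: True, n: True, m: False}


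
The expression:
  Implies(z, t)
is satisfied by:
  {t: True, z: False}
  {z: False, t: False}
  {z: True, t: True}


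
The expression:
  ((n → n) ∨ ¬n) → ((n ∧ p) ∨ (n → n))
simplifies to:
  True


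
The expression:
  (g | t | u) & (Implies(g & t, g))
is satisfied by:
  {t: True, g: True, u: True}
  {t: True, g: True, u: False}
  {t: True, u: True, g: False}
  {t: True, u: False, g: False}
  {g: True, u: True, t: False}
  {g: True, u: False, t: False}
  {u: True, g: False, t: False}


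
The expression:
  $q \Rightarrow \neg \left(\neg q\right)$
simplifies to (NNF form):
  $\text{True}$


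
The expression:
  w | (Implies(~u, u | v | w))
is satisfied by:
  {u: True, v: True, w: True}
  {u: True, v: True, w: False}
  {u: True, w: True, v: False}
  {u: True, w: False, v: False}
  {v: True, w: True, u: False}
  {v: True, w: False, u: False}
  {w: True, v: False, u: False}


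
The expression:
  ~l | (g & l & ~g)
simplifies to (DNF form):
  ~l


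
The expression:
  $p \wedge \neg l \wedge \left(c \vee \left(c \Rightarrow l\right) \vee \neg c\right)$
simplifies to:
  $p \wedge \neg l$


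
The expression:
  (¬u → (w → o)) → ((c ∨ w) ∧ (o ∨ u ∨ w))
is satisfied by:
  {c: True, u: True, w: True, o: True}
  {c: True, u: True, w: True, o: False}
  {c: True, w: True, o: True, u: False}
  {c: True, w: True, o: False, u: False}
  {u: True, w: True, o: True, c: False}
  {u: True, w: True, o: False, c: False}
  {w: True, o: True, u: False, c: False}
  {w: True, u: False, o: False, c: False}
  {c: True, u: True, o: True, w: False}
  {c: True, u: True, o: False, w: False}
  {c: True, o: True, w: False, u: False}


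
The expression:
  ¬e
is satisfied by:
  {e: False}


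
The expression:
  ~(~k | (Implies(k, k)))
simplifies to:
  False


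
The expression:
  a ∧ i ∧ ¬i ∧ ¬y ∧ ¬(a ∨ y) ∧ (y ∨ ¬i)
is never true.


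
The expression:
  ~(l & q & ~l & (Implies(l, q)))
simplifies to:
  True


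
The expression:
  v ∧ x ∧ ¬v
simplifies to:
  False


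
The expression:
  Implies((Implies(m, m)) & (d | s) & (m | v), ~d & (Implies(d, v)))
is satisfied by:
  {v: False, d: False, m: False}
  {m: True, v: False, d: False}
  {v: True, m: False, d: False}
  {m: True, v: True, d: False}
  {d: True, m: False, v: False}


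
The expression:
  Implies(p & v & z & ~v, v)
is always true.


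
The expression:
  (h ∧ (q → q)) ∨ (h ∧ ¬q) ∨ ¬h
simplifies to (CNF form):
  True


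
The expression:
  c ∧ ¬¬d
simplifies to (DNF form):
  c ∧ d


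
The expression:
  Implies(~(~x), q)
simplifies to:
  q | ~x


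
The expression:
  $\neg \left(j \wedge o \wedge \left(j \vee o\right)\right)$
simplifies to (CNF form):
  $\neg j \vee \neg o$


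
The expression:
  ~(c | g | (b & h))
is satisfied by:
  {g: False, h: False, c: False, b: False}
  {b: True, g: False, h: False, c: False}
  {h: True, b: False, g: False, c: False}


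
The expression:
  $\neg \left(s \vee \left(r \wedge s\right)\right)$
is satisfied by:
  {s: False}


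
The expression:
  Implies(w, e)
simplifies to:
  e | ~w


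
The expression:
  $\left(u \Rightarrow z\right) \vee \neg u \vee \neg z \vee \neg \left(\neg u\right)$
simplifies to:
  $\text{True}$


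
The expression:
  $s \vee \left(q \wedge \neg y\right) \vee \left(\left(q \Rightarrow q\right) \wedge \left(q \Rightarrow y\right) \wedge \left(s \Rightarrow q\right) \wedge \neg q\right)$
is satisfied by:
  {s: True, q: False, y: False}
  {s: False, q: False, y: False}
  {y: True, s: True, q: False}
  {y: True, s: False, q: False}
  {q: True, s: True, y: False}
  {q: True, s: False, y: False}
  {q: True, y: True, s: True}


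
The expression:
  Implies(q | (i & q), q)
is always true.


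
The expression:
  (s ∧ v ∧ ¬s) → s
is always true.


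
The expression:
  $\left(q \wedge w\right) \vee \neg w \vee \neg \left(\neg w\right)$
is always true.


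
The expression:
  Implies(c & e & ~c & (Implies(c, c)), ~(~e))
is always true.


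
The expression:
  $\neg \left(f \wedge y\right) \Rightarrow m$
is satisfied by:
  {m: True, f: True, y: True}
  {m: True, f: True, y: False}
  {m: True, y: True, f: False}
  {m: True, y: False, f: False}
  {f: True, y: True, m: False}
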